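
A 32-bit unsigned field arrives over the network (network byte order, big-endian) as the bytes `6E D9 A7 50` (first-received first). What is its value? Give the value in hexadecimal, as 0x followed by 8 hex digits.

Big-endian stores the most-significant byte at the lowest address.
The bytes are already most-significant first: 0x6ED9A750.

0x6ED9A750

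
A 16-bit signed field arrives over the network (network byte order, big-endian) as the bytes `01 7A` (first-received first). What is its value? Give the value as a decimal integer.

378

Big-endian stores the most-significant byte at the lowest address.
The bytes are already most-significant first: 0x017A.
0x017A = 378.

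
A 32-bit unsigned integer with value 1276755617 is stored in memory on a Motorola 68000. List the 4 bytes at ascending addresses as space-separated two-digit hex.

4C 19 BE A1

1276755617 in hexadecimal, padded to 32 bits, is 0x4C19BEA1.
Split into bytes (most-significant first): 4C 19 BE A1.
In big-endian order the high byte comes first in memory.
So the memory order matches the most-significant-first order: 4C 19 BE A1.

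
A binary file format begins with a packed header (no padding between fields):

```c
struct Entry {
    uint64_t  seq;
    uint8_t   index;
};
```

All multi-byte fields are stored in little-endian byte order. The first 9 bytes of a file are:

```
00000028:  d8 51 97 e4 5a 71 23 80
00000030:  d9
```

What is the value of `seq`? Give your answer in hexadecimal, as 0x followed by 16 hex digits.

`seq` is the first field, at byte offset 0, occupying 8 bytes.
Bytes at offsets 0..7: D8 51 97 E4 5A 71 23 80.
In little-endian order the low byte comes first in memory.
Reassemble most-significant byte first: 80 23 71 5A E4 97 51 D8 → 0x8023715AE49751D8.

0x8023715AE49751D8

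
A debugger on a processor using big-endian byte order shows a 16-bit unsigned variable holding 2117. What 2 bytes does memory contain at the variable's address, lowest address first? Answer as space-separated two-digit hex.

08 45

2117 in hexadecimal, padded to 16 bits, is 0x0845.
Split into bytes (most-significant first): 08 45.
Big-endian stores the most-significant byte at the lowest address.
So the memory order matches the most-significant-first order: 08 45.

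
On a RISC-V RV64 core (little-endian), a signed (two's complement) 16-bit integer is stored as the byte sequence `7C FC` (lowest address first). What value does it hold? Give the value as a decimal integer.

Little-endian: lowest address holds the least-significant byte.
Reassemble most-significant byte first: FC 7C → 0xFC7C.
Top bit is set, so as a signed 16-bit value this is 0xFC7C − 2^16 = -900.

-900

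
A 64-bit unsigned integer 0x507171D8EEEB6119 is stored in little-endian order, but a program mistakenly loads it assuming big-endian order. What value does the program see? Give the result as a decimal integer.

Stored little-endian, the bytes at ascending addresses are 19 61 EB EE D8 71 71 50.
Read back as big-endian, the last byte is least significant, giving 0x1961EBEED8717150.
0x1961EBEED8717150 = 1829002334755189072.

1829002334755189072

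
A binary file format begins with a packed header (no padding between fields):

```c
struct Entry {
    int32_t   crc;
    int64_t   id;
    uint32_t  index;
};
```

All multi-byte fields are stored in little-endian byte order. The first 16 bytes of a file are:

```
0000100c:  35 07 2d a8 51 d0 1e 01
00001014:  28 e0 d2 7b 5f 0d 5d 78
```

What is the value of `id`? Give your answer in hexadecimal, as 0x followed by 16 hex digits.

`id` follows `crc` (4 bytes), so it starts at byte offset 4 and occupies 8 bytes.
Bytes at offsets 4..11: 51 D0 1E 01 28 E0 D2 7B.
In little-endian order the low byte comes first in memory.
Reassemble most-significant byte first: 7B D2 E0 28 01 1E D0 51 → 0x7BD2E028011ED051.

0x7BD2E028011ED051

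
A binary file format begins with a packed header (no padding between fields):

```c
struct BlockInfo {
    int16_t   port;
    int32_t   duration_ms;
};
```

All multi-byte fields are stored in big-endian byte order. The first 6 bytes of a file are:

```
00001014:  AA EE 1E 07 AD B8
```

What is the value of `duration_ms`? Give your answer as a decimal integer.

503819704

`duration_ms` follows `port` (2 bytes), so it starts at byte offset 2 and occupies 4 bytes.
Bytes at offsets 2..5: 1E 07 AD B8.
In big-endian order the high byte comes first in memory.
The bytes are already most-significant first: 0x1E07ADB8.
0x1E07ADB8 = 503819704.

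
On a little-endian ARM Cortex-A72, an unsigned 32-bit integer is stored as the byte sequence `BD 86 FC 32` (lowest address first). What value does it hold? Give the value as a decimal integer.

855410365

In little-endian order the low byte comes first in memory.
Reassemble most-significant byte first: 32 FC 86 BD → 0x32FC86BD.
0x32FC86BD = 855410365.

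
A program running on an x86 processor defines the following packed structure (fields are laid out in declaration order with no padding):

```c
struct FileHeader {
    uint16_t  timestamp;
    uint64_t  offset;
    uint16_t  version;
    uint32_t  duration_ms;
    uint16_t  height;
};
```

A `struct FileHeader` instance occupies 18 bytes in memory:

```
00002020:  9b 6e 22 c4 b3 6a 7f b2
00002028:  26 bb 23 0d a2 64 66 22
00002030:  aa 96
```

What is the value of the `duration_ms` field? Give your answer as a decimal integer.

577135778

`duration_ms` follows `timestamp` (2 B), `offset` (8 B), `version` (2 B), so it starts at offset 2 + 8 + 2 = 12 and occupies 4 bytes.
Bytes at offsets 12..15: A2 64 66 22.
In little-endian order the low byte comes first in memory.
Reassemble most-significant byte first: 22 66 64 A2 → 0x226664A2.
0x226664A2 = 577135778.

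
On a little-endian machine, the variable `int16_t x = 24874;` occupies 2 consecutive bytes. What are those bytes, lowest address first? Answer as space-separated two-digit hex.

24874 in hexadecimal, padded to 16 bits, is 0x612A.
Split into bytes (most-significant first): 61 2A.
Little-endian stores the least-significant byte at the lowest address.
So at ascending addresses the bytes are 2A 61.

2A 61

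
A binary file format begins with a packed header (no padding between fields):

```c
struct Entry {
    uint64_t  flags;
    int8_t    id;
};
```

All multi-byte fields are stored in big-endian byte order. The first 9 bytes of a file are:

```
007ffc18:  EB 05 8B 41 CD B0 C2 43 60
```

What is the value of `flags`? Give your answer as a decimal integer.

`flags` is the first field, at byte offset 0, occupying 8 bytes.
Bytes at offsets 0..7: EB 05 8B 41 CD B0 C2 43.
Big-endian: lowest address holds the most-significant byte.
The bytes are already most-significant first: 0xEB058B41CDB0C243.
0xEB058B41CDB0C243 = 16935095088536666691.

16935095088536666691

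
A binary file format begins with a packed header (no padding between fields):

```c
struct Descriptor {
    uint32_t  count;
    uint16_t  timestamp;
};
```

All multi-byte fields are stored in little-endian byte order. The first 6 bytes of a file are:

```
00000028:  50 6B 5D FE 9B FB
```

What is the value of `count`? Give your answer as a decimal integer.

4267535184

`count` is the first field, at byte offset 0, occupying 4 bytes.
Bytes at offsets 0..3: 50 6B 5D FE.
Little-endian stores the least-significant byte at the lowest address.
Reassemble most-significant byte first: FE 5D 6B 50 → 0xFE5D6B50.
0xFE5D6B50 = 4267535184.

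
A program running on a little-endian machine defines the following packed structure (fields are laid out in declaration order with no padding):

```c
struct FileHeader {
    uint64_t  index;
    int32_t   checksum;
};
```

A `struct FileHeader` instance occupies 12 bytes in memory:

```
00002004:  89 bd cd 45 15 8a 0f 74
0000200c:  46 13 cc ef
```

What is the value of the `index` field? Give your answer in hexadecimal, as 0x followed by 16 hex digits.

`index` is the first field, at byte offset 0, occupying 8 bytes.
Bytes at offsets 0..7: 89 BD CD 45 15 8A 0F 74.
Little-endian stores the least-significant byte at the lowest address.
Reassemble most-significant byte first: 74 0F 8A 15 45 CD BD 89 → 0x740F8A1545CDBD89.

0x740F8A1545CDBD89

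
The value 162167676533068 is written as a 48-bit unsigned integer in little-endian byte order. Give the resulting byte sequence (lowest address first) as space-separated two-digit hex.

162167676533068 in hexadecimal, padded to 48 bits, is 0x937D9AC0F94C.
Split into bytes (most-significant first): 93 7D 9A C0 F9 4C.
In little-endian order the low byte comes first in memory.
So at ascending addresses the bytes are 4C F9 C0 9A 7D 93.

4C F9 C0 9A 7D 93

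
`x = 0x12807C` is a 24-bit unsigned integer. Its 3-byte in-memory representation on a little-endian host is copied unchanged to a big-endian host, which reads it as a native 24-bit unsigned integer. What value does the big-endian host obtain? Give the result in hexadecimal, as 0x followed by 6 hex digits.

Stored little-endian, the bytes at ascending addresses are 7C 80 12.
Read back as big-endian, the last byte is least significant, giving 0x7C8012.

0x7C8012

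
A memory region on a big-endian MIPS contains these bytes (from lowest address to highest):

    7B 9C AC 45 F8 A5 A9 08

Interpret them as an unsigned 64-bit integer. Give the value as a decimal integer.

8907183579556325640

In big-endian order the high byte comes first in memory.
The bytes are already most-significant first: 0x7B9CAC45F8A5A908.
0x7B9CAC45F8A5A908 = 8907183579556325640.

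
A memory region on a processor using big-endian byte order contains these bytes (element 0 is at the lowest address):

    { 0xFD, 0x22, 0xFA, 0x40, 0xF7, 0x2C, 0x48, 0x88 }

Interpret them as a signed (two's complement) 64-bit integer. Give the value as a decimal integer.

Big-endian stores the most-significant byte at the lowest address.
The bytes are already most-significant first: 0xFD22FA40F72C4888.
Top bit is set, so as a signed 64-bit value this is 0xFD22FA40F72C4888 − 2^64 = -206327475973896056.

-206327475973896056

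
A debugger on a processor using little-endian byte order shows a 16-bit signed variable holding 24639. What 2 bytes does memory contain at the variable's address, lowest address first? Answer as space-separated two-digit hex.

3F 60

24639 in hexadecimal, padded to 16 bits, is 0x603F.
Split into bytes (most-significant first): 60 3F.
Little-endian stores the least-significant byte at the lowest address.
So at ascending addresses the bytes are 3F 60.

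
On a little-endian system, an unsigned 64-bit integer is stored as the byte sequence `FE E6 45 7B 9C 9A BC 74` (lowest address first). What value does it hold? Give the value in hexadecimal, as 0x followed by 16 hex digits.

Little-endian stores the least-significant byte at the lowest address.
Reassemble most-significant byte first: 74 BC 9A 9C 7B 45 E6 FE → 0x74BC9A9C7B45E6FE.

0x74BC9A9C7B45E6FE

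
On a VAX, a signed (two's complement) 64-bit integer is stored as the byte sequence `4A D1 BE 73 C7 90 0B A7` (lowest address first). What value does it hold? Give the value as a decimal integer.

-6409870458316992182

Little-endian: lowest address holds the least-significant byte.
Reassemble most-significant byte first: A7 0B 90 C7 73 BE D1 4A → 0xA70B90C773BED14A.
Top bit is set, so as a signed 64-bit value this is 0xA70B90C773BED14A − 2^64 = -6409870458316992182.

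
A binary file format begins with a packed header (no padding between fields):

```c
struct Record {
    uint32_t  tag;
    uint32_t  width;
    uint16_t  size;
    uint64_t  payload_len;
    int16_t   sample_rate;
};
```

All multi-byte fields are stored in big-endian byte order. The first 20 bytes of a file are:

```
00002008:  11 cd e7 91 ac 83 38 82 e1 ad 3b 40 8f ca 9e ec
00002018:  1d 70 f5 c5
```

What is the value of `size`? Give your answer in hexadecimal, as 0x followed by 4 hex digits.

`size` follows `tag` (4 B), `width` (4 B), so it starts at offset 4 + 4 = 8 and occupies 2 bytes.
Bytes at offsets 8..9: E1 AD.
In big-endian order the high byte comes first in memory.
The bytes are already most-significant first: 0xE1AD.

0xE1AD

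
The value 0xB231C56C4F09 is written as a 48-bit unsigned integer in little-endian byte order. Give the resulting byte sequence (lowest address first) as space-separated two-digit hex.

09 4F 6C C5 31 B2

Split into bytes (most-significant first): B2 31 C5 6C 4F 09.
Little-endian stores the least-significant byte at the lowest address.
So at ascending addresses the bytes are 09 4F 6C C5 31 B2.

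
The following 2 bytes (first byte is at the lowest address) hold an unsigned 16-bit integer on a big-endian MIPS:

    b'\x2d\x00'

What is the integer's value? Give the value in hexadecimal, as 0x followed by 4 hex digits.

0x2D00

Big-endian stores the most-significant byte at the lowest address.
The bytes are already most-significant first: 0x2D00.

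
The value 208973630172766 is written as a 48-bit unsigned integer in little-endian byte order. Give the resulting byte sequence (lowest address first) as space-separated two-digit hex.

208973630172766 in hexadecimal, padded to 48 bits, is 0xBE0F76FE6E5E.
Split into bytes (most-significant first): BE 0F 76 FE 6E 5E.
Little-endian: lowest address holds the least-significant byte.
So at ascending addresses the bytes are 5E 6E FE 76 0F BE.

5E 6E FE 76 0F BE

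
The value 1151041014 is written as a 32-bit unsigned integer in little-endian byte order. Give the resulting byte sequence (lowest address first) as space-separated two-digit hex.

1151041014 in hexadecimal, padded to 32 bits, is 0x449B7DF6.
Split into bytes (most-significant first): 44 9B 7D F6.
Little-endian: lowest address holds the least-significant byte.
So at ascending addresses the bytes are F6 7D 9B 44.

F6 7D 9B 44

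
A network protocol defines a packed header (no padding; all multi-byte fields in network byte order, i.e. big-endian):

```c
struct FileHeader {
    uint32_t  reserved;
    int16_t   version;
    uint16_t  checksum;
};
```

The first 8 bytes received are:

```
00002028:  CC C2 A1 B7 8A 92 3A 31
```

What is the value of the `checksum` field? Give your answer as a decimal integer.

`checksum` follows `reserved` (4 B), `version` (2 B), so it starts at offset 4 + 2 = 6 and occupies 2 bytes.
Bytes at offsets 6..7: 3A 31.
Big-endian stores the most-significant byte at the lowest address.
The bytes are already most-significant first: 0x3A31.
0x3A31 = 14897.

14897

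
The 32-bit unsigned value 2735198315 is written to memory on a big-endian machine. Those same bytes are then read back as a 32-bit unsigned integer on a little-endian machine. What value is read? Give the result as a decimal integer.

1808795555

2735198315 in 32-bit hexadecimal is 0xA307D06B.
Stored big-endian, the bytes at ascending addresses are A3 07 D0 6B.
Read back as little-endian, the first byte is least significant, giving 0x6BD007A3.
0x6BD007A3 = 1808795555.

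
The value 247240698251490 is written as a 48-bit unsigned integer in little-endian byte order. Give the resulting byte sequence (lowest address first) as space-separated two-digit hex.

247240698251490 in hexadecimal, padded to 48 bits, is 0xE0DD35FE48E2.
Split into bytes (most-significant first): E0 DD 35 FE 48 E2.
Little-endian: lowest address holds the least-significant byte.
So at ascending addresses the bytes are E2 48 FE 35 DD E0.

E2 48 FE 35 DD E0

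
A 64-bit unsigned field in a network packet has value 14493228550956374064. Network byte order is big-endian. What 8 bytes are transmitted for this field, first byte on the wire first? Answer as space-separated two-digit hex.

14493228550956374064 in hexadecimal, padded to 64 bits, is 0xC9224A94244DD830.
Split into bytes (most-significant first): C9 22 4A 94 24 4D D8 30.
Big-endian: lowest address holds the most-significant byte.
So the memory order matches the most-significant-first order: C9 22 4A 94 24 4D D8 30.

C9 22 4A 94 24 4D D8 30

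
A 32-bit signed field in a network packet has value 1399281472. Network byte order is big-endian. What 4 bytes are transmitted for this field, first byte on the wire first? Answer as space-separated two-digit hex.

53 67 57 40

1399281472 in hexadecimal, padded to 32 bits, is 0x53675740.
Split into bytes (most-significant first): 53 67 57 40.
Big-endian stores the most-significant byte at the lowest address.
So the memory order matches the most-significant-first order: 53 67 57 40.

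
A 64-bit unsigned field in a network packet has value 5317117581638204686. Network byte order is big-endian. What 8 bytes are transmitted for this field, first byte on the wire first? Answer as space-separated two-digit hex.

49 CA 32 44 EA 87 7D 0E

5317117581638204686 in hexadecimal, padded to 64 bits, is 0x49CA3244EA877D0E.
Split into bytes (most-significant first): 49 CA 32 44 EA 87 7D 0E.
Big-endian stores the most-significant byte at the lowest address.
So the memory order matches the most-significant-first order: 49 CA 32 44 EA 87 7D 0E.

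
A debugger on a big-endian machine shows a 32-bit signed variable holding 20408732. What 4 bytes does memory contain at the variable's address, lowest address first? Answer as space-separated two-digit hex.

01 37 69 9C

20408732 in hexadecimal, padded to 32 bits, is 0x0137699C.
Split into bytes (most-significant first): 01 37 69 9C.
Big-endian stores the most-significant byte at the lowest address.
So the memory order matches the most-significant-first order: 01 37 69 9C.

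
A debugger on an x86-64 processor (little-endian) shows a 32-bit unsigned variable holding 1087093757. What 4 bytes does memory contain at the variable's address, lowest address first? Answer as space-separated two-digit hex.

1087093757 in hexadecimal, padded to 32 bits, is 0x40CBBBFD.
Split into bytes (most-significant first): 40 CB BB FD.
Little-endian: lowest address holds the least-significant byte.
So at ascending addresses the bytes are FD BB CB 40.

FD BB CB 40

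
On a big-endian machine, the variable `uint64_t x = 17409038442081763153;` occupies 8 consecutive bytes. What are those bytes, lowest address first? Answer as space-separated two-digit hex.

F1 99 54 39 DD 67 3F 51

17409038442081763153 in hexadecimal, padded to 64 bits, is 0xF1995439DD673F51.
Split into bytes (most-significant first): F1 99 54 39 DD 67 3F 51.
Big-endian: lowest address holds the most-significant byte.
So the memory order matches the most-significant-first order: F1 99 54 39 DD 67 3F 51.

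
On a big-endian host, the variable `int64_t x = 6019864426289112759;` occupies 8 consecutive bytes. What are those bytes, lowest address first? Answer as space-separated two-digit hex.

53 8A DA CD 14 F9 26 B7

6019864426289112759 in hexadecimal, padded to 64 bits, is 0x538ADACD14F926B7.
Split into bytes (most-significant first): 53 8A DA CD 14 F9 26 B7.
In big-endian order the high byte comes first in memory.
So the memory order matches the most-significant-first order: 53 8A DA CD 14 F9 26 B7.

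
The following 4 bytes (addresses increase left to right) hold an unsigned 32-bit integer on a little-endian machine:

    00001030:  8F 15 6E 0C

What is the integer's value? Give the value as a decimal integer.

208541071

In little-endian order the low byte comes first in memory.
Reassemble most-significant byte first: 0C 6E 15 8F → 0x0C6E158F.
0x0C6E158F = 208541071.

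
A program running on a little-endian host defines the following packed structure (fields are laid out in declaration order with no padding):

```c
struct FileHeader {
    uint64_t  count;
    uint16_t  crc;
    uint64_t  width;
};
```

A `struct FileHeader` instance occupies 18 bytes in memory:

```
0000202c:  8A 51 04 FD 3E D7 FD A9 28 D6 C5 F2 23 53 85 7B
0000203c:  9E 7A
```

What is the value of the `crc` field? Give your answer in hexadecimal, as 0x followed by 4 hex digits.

0xD628

`crc` follows `count` (8 bytes), so it starts at byte offset 8 and occupies 2 bytes.
Bytes at offsets 8..9: 28 D6.
Little-endian stores the least-significant byte at the lowest address.
Reassemble most-significant byte first: D6 28 → 0xD628.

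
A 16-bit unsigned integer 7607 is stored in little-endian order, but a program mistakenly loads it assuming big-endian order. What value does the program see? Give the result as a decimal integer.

46877

7607 in 16-bit hexadecimal is 0x1DB7.
Stored little-endian, the bytes at ascending addresses are B7 1D.
Read back as big-endian, the last byte is least significant, giving 0xB71D.
0xB71D = 46877.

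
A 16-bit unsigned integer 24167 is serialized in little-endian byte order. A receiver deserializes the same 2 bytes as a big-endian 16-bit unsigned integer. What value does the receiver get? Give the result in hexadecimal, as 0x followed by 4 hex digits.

24167 in 16-bit hexadecimal is 0x5E67.
Stored little-endian, the bytes at ascending addresses are 67 5E.
Read back as big-endian, the last byte is least significant, giving 0x675E.

0x675E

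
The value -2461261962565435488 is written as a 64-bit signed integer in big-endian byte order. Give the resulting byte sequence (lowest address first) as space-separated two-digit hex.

DD D7 D7 49 0E 1B 3F A0

Two's complement of -2461261962565435488 in 64 bits: 2461261962565435488 = 0x222828B6F1E4C060; invert → 0xDDD7D7490E1B3F9F; add 1 → 0xDDD7D7490E1B3FA0.
Split into bytes (most-significant first): DD D7 D7 49 0E 1B 3F A0.
In big-endian order the high byte comes first in memory.
So the memory order matches the most-significant-first order: DD D7 D7 49 0E 1B 3F A0.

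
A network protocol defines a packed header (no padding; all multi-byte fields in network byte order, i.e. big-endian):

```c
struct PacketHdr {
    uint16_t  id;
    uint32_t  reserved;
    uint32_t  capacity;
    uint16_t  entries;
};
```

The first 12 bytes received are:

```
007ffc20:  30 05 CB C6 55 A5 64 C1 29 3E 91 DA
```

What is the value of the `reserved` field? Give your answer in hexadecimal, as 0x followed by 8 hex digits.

`reserved` follows `id` (2 bytes), so it starts at byte offset 2 and occupies 4 bytes.
Bytes at offsets 2..5: CB C6 55 A5.
Big-endian stores the most-significant byte at the lowest address.
The bytes are already most-significant first: 0xCBC655A5.

0xCBC655A5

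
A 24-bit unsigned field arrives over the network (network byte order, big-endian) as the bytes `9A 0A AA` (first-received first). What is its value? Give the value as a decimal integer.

Big-endian stores the most-significant byte at the lowest address.
The bytes are already most-significant first: 0x9A0AAA.
0x9A0AAA = 10095274.

10095274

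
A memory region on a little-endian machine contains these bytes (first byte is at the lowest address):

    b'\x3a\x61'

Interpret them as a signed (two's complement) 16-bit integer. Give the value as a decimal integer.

In little-endian order the low byte comes first in memory.
Reassemble most-significant byte first: 61 3A → 0x613A.
0x613A = 24890.

24890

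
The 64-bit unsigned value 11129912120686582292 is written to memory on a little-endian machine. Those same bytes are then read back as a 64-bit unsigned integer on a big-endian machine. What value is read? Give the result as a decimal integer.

1484735276585874842

11129912120686582292 in 64-bit hexadecimal is 0x9A75641ADED69A14.
Stored little-endian, the bytes at ascending addresses are 14 9A D6 DE 1A 64 75 9A.
Read back as big-endian, the last byte is least significant, giving 0x149AD6DE1A64759A.
0x149AD6DE1A64759A = 1484735276585874842.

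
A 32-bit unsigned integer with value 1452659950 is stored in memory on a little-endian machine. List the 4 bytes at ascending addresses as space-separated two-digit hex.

1452659950 in hexadecimal, padded to 32 bits, is 0x5695D4EE.
Split into bytes (most-significant first): 56 95 D4 EE.
In little-endian order the low byte comes first in memory.
So at ascending addresses the bytes are EE D4 95 56.

EE D4 95 56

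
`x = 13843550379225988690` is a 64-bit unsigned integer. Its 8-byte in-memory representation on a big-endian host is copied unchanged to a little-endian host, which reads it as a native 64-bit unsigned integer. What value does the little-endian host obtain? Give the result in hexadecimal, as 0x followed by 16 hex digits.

13843550379225988690 in 64-bit hexadecimal is 0xC01E2BB93FFD3E52.
Stored big-endian, the bytes at ascending addresses are C0 1E 2B B9 3F FD 3E 52.
Read back as little-endian, the first byte is least significant, giving 0x523EFD3FB92B1EC0.

0x523EFD3FB92B1EC0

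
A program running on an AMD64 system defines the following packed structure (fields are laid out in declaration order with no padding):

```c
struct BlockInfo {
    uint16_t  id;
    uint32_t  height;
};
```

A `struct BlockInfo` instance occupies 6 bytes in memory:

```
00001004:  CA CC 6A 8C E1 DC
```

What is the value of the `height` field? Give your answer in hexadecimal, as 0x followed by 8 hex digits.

`height` follows `id` (2 bytes), so it starts at byte offset 2 and occupies 4 bytes.
Bytes at offsets 2..5: 6A 8C E1 DC.
Little-endian: lowest address holds the least-significant byte.
Reassemble most-significant byte first: DC E1 8C 6A → 0xDCE18C6A.

0xDCE18C6A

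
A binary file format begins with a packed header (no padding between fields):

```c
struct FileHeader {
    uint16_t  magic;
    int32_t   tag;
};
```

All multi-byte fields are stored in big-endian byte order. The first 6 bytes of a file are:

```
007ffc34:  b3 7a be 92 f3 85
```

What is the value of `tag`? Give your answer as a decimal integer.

`tag` follows `magic` (2 bytes), so it starts at byte offset 2 and occupies 4 bytes.
Bytes at offsets 2..5: BE 92 F3 85.
Big-endian: lowest address holds the most-significant byte.
The bytes are already most-significant first: 0xBE92F385.
Top bit is set, so as a signed 32-bit value this is 0xBE92F385 − 2^32 = -1097665659.

-1097665659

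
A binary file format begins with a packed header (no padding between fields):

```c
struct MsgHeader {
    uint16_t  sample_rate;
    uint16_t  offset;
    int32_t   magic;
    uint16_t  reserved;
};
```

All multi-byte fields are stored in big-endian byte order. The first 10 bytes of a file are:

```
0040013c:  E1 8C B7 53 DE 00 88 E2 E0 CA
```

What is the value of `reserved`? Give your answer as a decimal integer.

`reserved` follows `sample_rate` (2 B), `offset` (2 B), `magic` (4 B), so it starts at offset 2 + 2 + 4 = 8 and occupies 2 bytes.
Bytes at offsets 8..9: E0 CA.
In big-endian order the high byte comes first in memory.
The bytes are already most-significant first: 0xE0CA.
0xE0CA = 57546.

57546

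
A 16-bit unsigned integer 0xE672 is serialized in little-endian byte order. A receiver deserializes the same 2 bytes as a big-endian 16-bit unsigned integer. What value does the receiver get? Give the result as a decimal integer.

Stored little-endian, the bytes at ascending addresses are 72 E6.
Read back as big-endian, the last byte is least significant, giving 0x72E6.
0x72E6 = 29414.

29414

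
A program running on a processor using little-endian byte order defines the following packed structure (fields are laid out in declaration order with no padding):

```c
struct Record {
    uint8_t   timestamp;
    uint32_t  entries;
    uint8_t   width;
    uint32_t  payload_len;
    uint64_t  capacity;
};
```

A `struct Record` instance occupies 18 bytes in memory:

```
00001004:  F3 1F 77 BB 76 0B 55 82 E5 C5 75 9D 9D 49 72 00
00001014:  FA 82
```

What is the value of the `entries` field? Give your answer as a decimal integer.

`entries` follows `timestamp` (1 byte), so it starts at byte offset 1 and occupies 4 bytes.
Bytes at offsets 1..4: 1F 77 BB 76.
In little-endian order the low byte comes first in memory.
Reassemble most-significant byte first: 76 BB 77 1F → 0x76BB771F.
0x76BB771F = 1991997215.

1991997215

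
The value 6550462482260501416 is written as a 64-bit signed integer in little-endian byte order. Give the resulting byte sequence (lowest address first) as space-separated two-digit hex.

A8 23 A9 F9 EB EA E7 5A

6550462482260501416 in hexadecimal, padded to 64 bits, is 0x5AE7EAEBF9A923A8.
Split into bytes (most-significant first): 5A E7 EA EB F9 A9 23 A8.
In little-endian order the low byte comes first in memory.
So at ascending addresses the bytes are A8 23 A9 F9 EB EA E7 5A.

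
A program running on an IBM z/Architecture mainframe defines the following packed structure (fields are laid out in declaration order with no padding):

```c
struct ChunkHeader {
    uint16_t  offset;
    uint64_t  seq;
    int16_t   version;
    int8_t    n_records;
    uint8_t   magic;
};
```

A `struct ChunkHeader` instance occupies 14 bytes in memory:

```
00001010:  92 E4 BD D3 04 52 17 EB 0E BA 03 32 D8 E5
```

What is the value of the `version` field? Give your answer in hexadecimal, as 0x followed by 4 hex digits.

0x0332

`version` follows `offset` (2 B), `seq` (8 B), so it starts at offset 2 + 8 = 10 and occupies 2 bytes.
Bytes at offsets 10..11: 03 32.
In big-endian order the high byte comes first in memory.
The bytes are already most-significant first: 0x0332.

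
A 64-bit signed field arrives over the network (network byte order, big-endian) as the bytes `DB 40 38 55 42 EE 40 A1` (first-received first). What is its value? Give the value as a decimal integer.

-2648054642047565663

Big-endian: lowest address holds the most-significant byte.
The bytes are already most-significant first: 0xDB40385542EE40A1.
Top bit is set, so as a signed 64-bit value this is 0xDB40385542EE40A1 − 2^64 = -2648054642047565663.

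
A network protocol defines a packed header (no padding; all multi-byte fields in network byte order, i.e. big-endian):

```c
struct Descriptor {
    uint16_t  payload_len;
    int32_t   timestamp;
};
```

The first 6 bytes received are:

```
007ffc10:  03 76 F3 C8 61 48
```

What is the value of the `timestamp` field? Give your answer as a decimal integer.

-204971704

`timestamp` follows `payload_len` (2 bytes), so it starts at byte offset 2 and occupies 4 bytes.
Bytes at offsets 2..5: F3 C8 61 48.
Big-endian: lowest address holds the most-significant byte.
The bytes are already most-significant first: 0xF3C86148.
Top bit is set, so as a signed 32-bit value this is 0xF3C86148 − 2^32 = -204971704.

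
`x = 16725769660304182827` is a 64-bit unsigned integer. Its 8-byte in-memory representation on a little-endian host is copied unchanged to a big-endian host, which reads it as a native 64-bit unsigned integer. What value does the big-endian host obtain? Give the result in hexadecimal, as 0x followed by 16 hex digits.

16725769660304182827 in 64-bit hexadecimal is 0xE81DDEE39D6FCE2B.
Stored little-endian, the bytes at ascending addresses are 2B CE 6F 9D E3 DE 1D E8.
Read back as big-endian, the last byte is least significant, giving 0x2BCE6F9DE3DE1DE8.

0x2BCE6F9DE3DE1DE8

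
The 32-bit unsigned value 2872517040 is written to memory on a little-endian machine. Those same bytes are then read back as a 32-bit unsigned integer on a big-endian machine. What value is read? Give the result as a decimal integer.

2954966955

2872517040 in 32-bit hexadecimal is 0xAB3721B0.
Stored little-endian, the bytes at ascending addresses are B0 21 37 AB.
Read back as big-endian, the last byte is least significant, giving 0xB02137AB.
0xB02137AB = 2954966955.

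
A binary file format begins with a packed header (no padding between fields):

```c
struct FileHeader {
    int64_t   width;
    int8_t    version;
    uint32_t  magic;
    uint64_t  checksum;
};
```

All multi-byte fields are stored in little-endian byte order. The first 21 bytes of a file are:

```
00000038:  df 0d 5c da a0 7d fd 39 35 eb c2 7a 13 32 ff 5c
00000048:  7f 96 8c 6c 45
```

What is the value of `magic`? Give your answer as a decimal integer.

`magic` follows `width` (8 B), `version` (1 B), so it starts at offset 8 + 1 = 9 and occupies 4 bytes.
Bytes at offsets 9..12: EB C2 7A 13.
Little-endian: lowest address holds the least-significant byte.
Reassemble most-significant byte first: 13 7A C2 EB → 0x137AC2EB.
0x137AC2EB = 326812395.

326812395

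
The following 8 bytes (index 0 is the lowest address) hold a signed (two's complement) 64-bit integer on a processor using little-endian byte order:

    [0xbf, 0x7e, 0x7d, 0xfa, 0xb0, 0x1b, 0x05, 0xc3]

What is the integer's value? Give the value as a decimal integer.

-4394075414499328321

Little-endian stores the least-significant byte at the lowest address.
Reassemble most-significant byte first: C3 05 1B B0 FA 7D 7E BF → 0xC3051BB0FA7D7EBF.
Top bit is set, so as a signed 64-bit value this is 0xC3051BB0FA7D7EBF − 2^64 = -4394075414499328321.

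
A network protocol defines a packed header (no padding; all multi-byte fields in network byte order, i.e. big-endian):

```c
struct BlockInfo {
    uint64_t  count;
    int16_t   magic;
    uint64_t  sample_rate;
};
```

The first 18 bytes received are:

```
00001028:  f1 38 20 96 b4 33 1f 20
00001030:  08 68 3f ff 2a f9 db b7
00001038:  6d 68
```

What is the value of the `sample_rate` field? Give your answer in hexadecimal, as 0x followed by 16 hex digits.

`sample_rate` follows `count` (8 B), `magic` (2 B), so it starts at offset 8 + 2 = 10 and occupies 8 bytes.
Bytes at offsets 10..17: 3F FF 2A F9 DB B7 6D 68.
Big-endian: lowest address holds the most-significant byte.
The bytes are already most-significant first: 0x3FFF2AF9DBB76D68.

0x3FFF2AF9DBB76D68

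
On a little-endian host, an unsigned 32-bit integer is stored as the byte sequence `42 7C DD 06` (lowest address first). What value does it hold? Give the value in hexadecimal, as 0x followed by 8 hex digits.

Little-endian: lowest address holds the least-significant byte.
Reassemble most-significant byte first: 06 DD 7C 42 → 0x06DD7C42.

0x06DD7C42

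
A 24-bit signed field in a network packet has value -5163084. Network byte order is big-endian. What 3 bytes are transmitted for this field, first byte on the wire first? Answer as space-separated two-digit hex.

Two's complement of -5163084 in 24 bits: 5163084 = 0x4EC84C; invert → 0xB137B3; add 1 → 0xB137B4.
Split into bytes (most-significant first): B1 37 B4.
In big-endian order the high byte comes first in memory.
So the memory order matches the most-significant-first order: B1 37 B4.

B1 37 B4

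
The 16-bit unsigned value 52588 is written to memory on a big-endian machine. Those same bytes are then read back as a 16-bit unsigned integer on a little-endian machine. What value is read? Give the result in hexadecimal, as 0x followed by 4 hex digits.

0x6CCD

52588 in 16-bit hexadecimal is 0xCD6C.
Stored big-endian, the bytes at ascending addresses are CD 6C.
Read back as little-endian, the first byte is least significant, giving 0x6CCD.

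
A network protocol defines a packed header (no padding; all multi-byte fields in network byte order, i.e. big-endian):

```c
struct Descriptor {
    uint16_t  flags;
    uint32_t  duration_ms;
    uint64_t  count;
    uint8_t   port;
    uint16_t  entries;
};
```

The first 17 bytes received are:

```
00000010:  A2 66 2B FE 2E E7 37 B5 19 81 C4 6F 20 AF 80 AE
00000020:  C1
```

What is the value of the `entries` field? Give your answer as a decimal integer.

`entries` follows `flags` (2 B), `duration_ms` (4 B), `count` (8 B), `port` (1 B), so it starts at offset 2 + 4 + 8 + 1 = 15 and occupies 2 bytes.
Bytes at offsets 15..16: AE C1.
Big-endian stores the most-significant byte at the lowest address.
The bytes are already most-significant first: 0xAEC1.
0xAEC1 = 44737.

44737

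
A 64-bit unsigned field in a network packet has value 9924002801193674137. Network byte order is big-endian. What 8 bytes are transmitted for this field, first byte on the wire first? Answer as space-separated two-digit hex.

9924002801193674137 in hexadecimal, padded to 64 bits, is 0x89B923F7D3216599.
Split into bytes (most-significant first): 89 B9 23 F7 D3 21 65 99.
In big-endian order the high byte comes first in memory.
So the memory order matches the most-significant-first order: 89 B9 23 F7 D3 21 65 99.

89 B9 23 F7 D3 21 65 99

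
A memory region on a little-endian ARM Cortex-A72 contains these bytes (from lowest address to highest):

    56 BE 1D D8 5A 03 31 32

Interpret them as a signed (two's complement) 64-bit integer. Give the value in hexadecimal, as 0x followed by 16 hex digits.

Little-endian: lowest address holds the least-significant byte.
Reassemble most-significant byte first: 32 31 03 5A D8 1D BE 56 → 0x3231035AD81DBE56.

0x3231035AD81DBE56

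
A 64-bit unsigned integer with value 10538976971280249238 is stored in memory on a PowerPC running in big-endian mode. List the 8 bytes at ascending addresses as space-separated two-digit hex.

10538976971280249238 in hexadecimal, padded to 64 bits, is 0x9241F7B7AD2E7196.
Split into bytes (most-significant first): 92 41 F7 B7 AD 2E 71 96.
In big-endian order the high byte comes first in memory.
So the memory order matches the most-significant-first order: 92 41 F7 B7 AD 2E 71 96.

92 41 F7 B7 AD 2E 71 96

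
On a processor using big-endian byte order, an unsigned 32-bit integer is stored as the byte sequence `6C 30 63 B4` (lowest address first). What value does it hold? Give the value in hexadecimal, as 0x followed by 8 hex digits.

0x6C3063B4

Big-endian stores the most-significant byte at the lowest address.
The bytes are already most-significant first: 0x6C3063B4.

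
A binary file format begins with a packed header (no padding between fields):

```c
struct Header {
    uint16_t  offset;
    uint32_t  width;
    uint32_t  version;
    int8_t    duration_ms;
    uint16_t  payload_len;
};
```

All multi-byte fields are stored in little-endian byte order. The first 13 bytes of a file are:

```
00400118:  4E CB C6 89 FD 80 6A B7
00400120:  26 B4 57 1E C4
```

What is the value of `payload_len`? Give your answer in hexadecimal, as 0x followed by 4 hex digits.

`payload_len` follows `offset` (2 B), `width` (4 B), `version` (4 B), `duration_ms` (1 B), so it starts at offset 2 + 4 + 4 + 1 = 11 and occupies 2 bytes.
Bytes at offsets 11..12: 1E C4.
Little-endian stores the least-significant byte at the lowest address.
Reassemble most-significant byte first: C4 1E → 0xC41E.

0xC41E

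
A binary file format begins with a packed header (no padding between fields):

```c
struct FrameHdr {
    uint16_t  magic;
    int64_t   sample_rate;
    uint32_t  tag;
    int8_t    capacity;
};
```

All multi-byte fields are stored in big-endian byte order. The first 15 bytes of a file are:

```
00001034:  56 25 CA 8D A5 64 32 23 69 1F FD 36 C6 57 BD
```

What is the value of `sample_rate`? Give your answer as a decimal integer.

`sample_rate` follows `magic` (2 bytes), so it starts at byte offset 2 and occupies 8 bytes.
Bytes at offsets 2..9: CA 8D A5 64 32 23 69 1F.
In big-endian order the high byte comes first in memory.
The bytes are already most-significant first: 0xCA8DA5643223691F.
Top bit is set, so as a signed 64-bit value this is 0xCA8DA5643223691F − 2^64 = -3851240256575411937.

-3851240256575411937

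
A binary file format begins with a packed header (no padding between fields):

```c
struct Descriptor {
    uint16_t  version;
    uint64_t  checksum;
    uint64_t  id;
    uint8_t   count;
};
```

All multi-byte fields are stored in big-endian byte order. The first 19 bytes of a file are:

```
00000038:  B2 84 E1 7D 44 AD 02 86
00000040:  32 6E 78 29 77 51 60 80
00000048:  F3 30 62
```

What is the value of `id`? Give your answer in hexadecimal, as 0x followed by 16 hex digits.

0x782977516080F330

`id` follows `version` (2 B), `checksum` (8 B), so it starts at offset 2 + 8 = 10 and occupies 8 bytes.
Bytes at offsets 10..17: 78 29 77 51 60 80 F3 30.
Big-endian: lowest address holds the most-significant byte.
The bytes are already most-significant first: 0x782977516080F330.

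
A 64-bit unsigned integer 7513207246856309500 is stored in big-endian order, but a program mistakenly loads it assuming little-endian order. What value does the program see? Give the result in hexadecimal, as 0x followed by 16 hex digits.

7513207246856309500 in 64-bit hexadecimal is 0x6844462F30C2CAFC.
Stored big-endian, the bytes at ascending addresses are 68 44 46 2F 30 C2 CA FC.
Read back as little-endian, the first byte is least significant, giving 0xFCCAC2302F464468.

0xFCCAC2302F464468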